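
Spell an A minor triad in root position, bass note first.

A, C, E

Spelling A minor: A–C–E. In root position the root is bass, giving A, C, E from the bottom.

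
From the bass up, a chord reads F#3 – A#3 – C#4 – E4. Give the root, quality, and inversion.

The distinct note names are F#, A#, C#, E. Stacked in thirds they read F#–A#–C#–E, which is a dominant seventh chord on F#.
The lowest note is F#, the root of the chord, so this is root position (figured bass 7).

F# dominant seventh, root position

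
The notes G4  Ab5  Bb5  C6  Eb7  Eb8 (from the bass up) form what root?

Ab

The distinct letter names are G, Ab, Bb, C, Eb. Arranged as a stack of thirds they read Ab–C–Eb–G–Bb, so Ab is the root (an Ab major ninth chord).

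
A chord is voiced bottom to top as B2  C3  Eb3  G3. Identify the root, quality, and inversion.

C minor-major seventh, third inversion

The distinct note names are B, C, Eb, G. Stacked in thirds they read C–Eb–G–B, which is a minor-major seventh chord on C.
The lowest note is B, the seventh of the chord, so this is third inversion (figured bass 4/2).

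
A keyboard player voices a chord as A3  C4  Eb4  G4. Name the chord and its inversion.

A half-diminished seventh, root position

Reducing to letter names: A, C, Eb, G. These stack in thirds as A–C–Eb–G — an A half-diminished seventh chord.
With the root (A) in the bass, the chord is in root position (figured bass 7).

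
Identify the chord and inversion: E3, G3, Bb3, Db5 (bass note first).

E diminished seventh, root position

The pitch classes E, G, Bb, Db arrange in thirds as E–G–Bb–Db: an E diminished seventh chord.
The lowest note is E, the root of the chord, so this is root position (figured bass 7).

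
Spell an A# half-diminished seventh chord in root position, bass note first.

A# half-diminished seventh is A#–C#–E–G#. Root position puts the root (A#) in the bass, with the remaining tones above: A#, C#, E, G#.

A#, C#, E, G#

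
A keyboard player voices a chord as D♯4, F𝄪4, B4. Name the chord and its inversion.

B augmented, first inversion

The distinct note names are D#, F##, B. Stacked in thirds they read B–D#–F##, which is an augmented triad on B.
With the third (D#) in the bass, the chord is in first inversion (figured bass 6).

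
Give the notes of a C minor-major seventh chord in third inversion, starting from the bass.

The chord tones are C–Eb–G–B. With the seventh (B) lowest for third inversion: B, C, Eb, G.

B, C, Eb, G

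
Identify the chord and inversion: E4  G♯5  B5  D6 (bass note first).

E dominant seventh, root position

The distinct note names are E, G#, B, D. Stacked in thirds they read E–G#–B–D, which is a dominant seventh chord on E.
With the root (E) in the bass, the chord is in root position (figured bass 7).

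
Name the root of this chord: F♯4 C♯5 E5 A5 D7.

The distinct letter names are F#, C#, E, A, D. Arranged as a stack of thirds they read D–F#–A–C#–E, so D is the root (a D major ninth chord).

D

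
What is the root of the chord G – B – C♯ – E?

G, B, C#, E are the tones of a C# half-diminished seventh chord (C#–E–G–B), making C# the root.

C#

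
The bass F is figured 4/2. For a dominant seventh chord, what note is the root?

The figures 4/2 mean the seventh of the chord is in the bass. If F is the seventh of a dominant seventh chord, the root is G (chord tones G–B–D–F).

G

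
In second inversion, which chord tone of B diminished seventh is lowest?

F

B diminished seventh is B–D–F–Ab. Second inversion places the fifth in the bass: F.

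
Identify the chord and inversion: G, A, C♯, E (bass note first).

A dominant seventh, third inversion

The distinct note names are G, A, C#, E. Stacked in thirds they read A–C#–E–G, which is a dominant seventh chord on A.
With the seventh (G) in the bass, the chord is in third inversion (figured bass 4/2).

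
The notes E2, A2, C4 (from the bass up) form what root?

Reordering E, A, C into stacked thirds gives A–C–E; the bottom of that stack, A, is the root.

A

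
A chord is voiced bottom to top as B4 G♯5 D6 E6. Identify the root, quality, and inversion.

E dominant seventh, second inversion

The distinct note names are B, G#, D, E. Stacked in thirds they read E–G#–B–D, which is a dominant seventh chord on E.
With the fifth (B) in the bass, the chord is in second inversion (figured bass 4/3).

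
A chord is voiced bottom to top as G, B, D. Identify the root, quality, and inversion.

G major, root position

Reducing to letter names: G, B, D. These stack in thirds as G–B–D — a G major triad.
G is the root of G major; root in the bass means root position (figured bass 5/3).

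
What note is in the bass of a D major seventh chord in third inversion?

D major seventh is D–F#–A–C#. Third inversion places the seventh in the bass: C#.

C#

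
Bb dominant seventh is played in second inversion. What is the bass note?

F

Bb dominant seventh is Bb–D–F–Ab. Second inversion places the fifth in the bass: F.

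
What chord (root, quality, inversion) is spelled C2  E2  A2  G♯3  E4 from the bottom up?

A minor-major seventh, first inversion

The pitch classes C, E, A, G# arrange in thirds as A–C–E–G#: an A minor-major seventh chord.
C is the third of A minor-major seventh; third in the bass means first inversion (figured bass 6/5).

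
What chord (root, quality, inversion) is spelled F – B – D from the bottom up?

B diminished, second inversion

The distinct note names are F, B, D. Stacked in thirds they read B–D–F, which is a diminished triad on B.
The lowest note is F, the fifth of the chord, so this is second inversion (figured bass 6/4).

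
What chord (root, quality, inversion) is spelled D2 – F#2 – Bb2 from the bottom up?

The distinct note names are D, F#, Bb. Stacked in thirds they read Bb–D–F#, which is an augmented triad on Bb.
D is the third of Bb augmented; third in the bass means first inversion (figured bass 6).

Bb augmented, first inversion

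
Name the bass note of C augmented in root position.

C

C augmented is C–E–G#. Root position places the root in the bass: C.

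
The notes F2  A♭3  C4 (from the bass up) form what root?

F

The distinct letter names are F, Ab, C. Arranged as a stack of thirds they read F–Ab–C, so F is the root (an F minor triad).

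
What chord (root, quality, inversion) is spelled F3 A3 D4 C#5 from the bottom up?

Reducing to letter names: F, A, D, C#. These stack in thirds as D–F–A–C# — a D minor-major seventh chord.
With the third (F) in the bass, the chord is in first inversion (figured bass 6/5).

D minor-major seventh, first inversion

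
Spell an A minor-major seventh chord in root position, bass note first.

A, C, E, G#

A minor-major seventh is A–C–E–G#. Root position puts the root (A) in the bass, with the remaining tones above: A, C, E, G#.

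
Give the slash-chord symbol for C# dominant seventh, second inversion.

Second inversion of C# dominant seventh has the fifth (G#) in the bass. As a slash chord: C#7/G#.

C#7/G#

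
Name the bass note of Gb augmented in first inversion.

Bb

Gb augmented is Gb–Bb–D. First inversion places the third in the bass: Bb.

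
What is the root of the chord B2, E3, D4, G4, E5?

E

The distinct letter names are B, E, D, G. Arranged as a stack of thirds they read E–G–B–D, so E is the root (an E minor seventh chord).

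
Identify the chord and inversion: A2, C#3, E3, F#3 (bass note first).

Reducing to letter names: A, C#, E, F#. These stack in thirds as F#–A–C#–E — an F# minor seventh chord.
The lowest note is A, the third of the chord, so this is first inversion (figured bass 6/5).

F# minor seventh, first inversion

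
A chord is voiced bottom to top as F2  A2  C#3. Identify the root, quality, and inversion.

The distinct note names are F, A, C#. Stacked in thirds they read F–A–C#, which is an augmented triad on F.
With the root (F) in the bass, the chord is in root position (figured bass 5/3).

F augmented, root position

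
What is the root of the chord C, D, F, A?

C, D, F, A are the tones of a D minor seventh chord (D–F–A–C), making D the root.

D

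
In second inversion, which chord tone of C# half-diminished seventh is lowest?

In second inversion the fifth is lowest. For C# half-diminished seventh (C#–E–G–B) that is G.

G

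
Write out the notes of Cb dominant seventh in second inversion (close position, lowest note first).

Gb, Bbb, Cb, Eb

Cb dominant seventh is Cb–Eb–Gb–Bbb. Second inversion puts the fifth (Gb) in the bass, with the remaining tones above: Gb, Bbb, Cb, Eb.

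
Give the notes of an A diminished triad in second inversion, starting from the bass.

The chord tones are A–C–Eb. With the fifth (Eb) lowest for second inversion: Eb, A, C.

Eb, A, C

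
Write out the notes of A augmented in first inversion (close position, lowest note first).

C#, E#, A

Spelling A augmented: A–C#–E#. In first inversion the third is bass, giving C#, E#, A from the bottom.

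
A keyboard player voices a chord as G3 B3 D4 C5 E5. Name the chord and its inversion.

The pitch classes G, B, D, C, E arrange in thirds as C–E–G–B–D: a C major ninth chord.
G is the fifth of C major ninth; fifth in the bass means second inversion.

C major ninth, second inversion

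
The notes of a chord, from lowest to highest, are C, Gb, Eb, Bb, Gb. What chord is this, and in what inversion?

Reducing to letter names: C, Gb, Eb, Bb. These stack in thirds as C–Eb–Gb–Bb — a C half-diminished seventh chord.
The lowest note is C, the root of the chord, so this is root position (figured bass 7).

C half-diminished seventh, root position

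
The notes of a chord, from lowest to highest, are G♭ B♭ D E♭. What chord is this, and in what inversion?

Eb minor-major seventh, first inversion

The pitch classes Gb, Bb, D, Eb arrange in thirds as Eb–Gb–Bb–D: an Eb minor-major seventh chord.
With the third (Gb) in the bass, the chord is in first inversion (figured bass 6/5).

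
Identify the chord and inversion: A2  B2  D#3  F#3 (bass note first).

B dominant seventh, third inversion

The pitch classes A, B, D#, F# arrange in thirds as B–D#–F#–A: a B dominant seventh chord.
With the seventh (A) in the bass, the chord is in third inversion (figured bass 4/2).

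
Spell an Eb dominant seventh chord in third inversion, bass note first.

Db, Eb, G, Bb

Eb dominant seventh is Eb–G–Bb–Db. Third inversion puts the seventh (Db) in the bass, with the remaining tones above: Db, Eb, G, Bb.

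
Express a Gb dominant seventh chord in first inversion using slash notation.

Gb7/Bb

First inversion of Gb dominant seventh has the third (Bb) in the bass. As a slash chord: Gb7/Bb.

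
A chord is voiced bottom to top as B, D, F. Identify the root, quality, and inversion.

The pitch classes B, D, F arrange in thirds as B–D–F: a B diminished triad.
B is the root of B diminished; root in the bass means root position (figured bass 5/3).

B diminished, root position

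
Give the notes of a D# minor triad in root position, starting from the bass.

D#, F#, A#

Spelling D# minor: D#–F#–A#. In root position the root is bass, giving D#, F#, A# from the bottom.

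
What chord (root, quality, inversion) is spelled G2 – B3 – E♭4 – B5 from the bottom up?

Reducing to letter names: G, B, Eb. These stack in thirds as Eb–G–B — an Eb augmented triad.
G is the third of Eb augmented; third in the bass means first inversion (figured bass 6).

Eb augmented, first inversion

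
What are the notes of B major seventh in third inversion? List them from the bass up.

B major seventh is B–D#–F#–A#. Third inversion puts the seventh (A#) in the bass, with the remaining tones above: A#, B, D#, F#.

A#, B, D#, F#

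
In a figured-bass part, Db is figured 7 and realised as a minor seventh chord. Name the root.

The figures 7 mean the root of the chord is in the bass. If Db is the root of a minor seventh chord, the root is Db (chord tones Db–Fb–Ab–Cb).

Db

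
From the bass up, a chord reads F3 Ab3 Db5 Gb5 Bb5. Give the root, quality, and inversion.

Gb major ninth, third inversion

The distinct note names are F, Ab, Db, Gb, Bb. Stacked in thirds they read Gb–Bb–Db–F–Ab, which is a major ninth chord on Gb.
With the seventh (F) in the bass, the chord is in third inversion.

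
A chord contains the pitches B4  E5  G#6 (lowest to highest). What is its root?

E

Reordering B, E, G# into stacked thirds gives E–G#–B; the bottom of that stack, E, is the root.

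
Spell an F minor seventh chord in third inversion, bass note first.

Eb, F, Ab, C

Spelling F minor seventh: F–Ab–C–Eb. In third inversion the seventh is bass, giving Eb, F, Ab, C from the bottom.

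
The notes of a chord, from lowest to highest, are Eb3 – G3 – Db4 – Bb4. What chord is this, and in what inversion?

Reducing to letter names: Eb, G, Db, Bb. These stack in thirds as Eb–G–Bb–Db — an Eb dominant seventh chord.
Eb is the root of Eb dominant seventh; root in the bass means root position (figured bass 7).

Eb dominant seventh, root position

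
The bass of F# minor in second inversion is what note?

C#

The fifth of F# minor (F#–A–C#) is C#; that is the bass in second inversion.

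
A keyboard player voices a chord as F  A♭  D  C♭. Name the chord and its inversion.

The pitch classes F, Ab, D, Cb arrange in thirds as D–F–Ab–Cb: a D diminished seventh chord.
With the third (F) in the bass, the chord is in first inversion (figured bass 6/5).

D diminished seventh, first inversion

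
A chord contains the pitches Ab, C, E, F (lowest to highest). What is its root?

F

Reordering Ab, C, E, F into stacked thirds gives F–Ab–C–E; the bottom of that stack, F, is the root.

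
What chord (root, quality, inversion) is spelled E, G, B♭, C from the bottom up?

The pitch classes E, G, Bb, C arrange in thirds as C–E–G–Bb: a C dominant seventh chord.
E is the third of C dominant seventh; third in the bass means first inversion (figured bass 6/5).

C dominant seventh, first inversion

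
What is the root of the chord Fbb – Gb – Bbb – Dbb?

Gb

Reordering Fbb, Gb, Bbb, Dbb into stacked thirds gives Gb–Bbb–Dbb–Fbb; the bottom of that stack, Gb, is the root.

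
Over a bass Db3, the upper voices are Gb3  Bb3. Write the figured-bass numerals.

The notes Db, Gb, Bb stack in thirds as Gb–Bb–Db — a Gb major triad. The bass Db is the fifth, so this is second inversion: figured 6/4.

6/4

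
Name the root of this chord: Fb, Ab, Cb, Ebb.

Reordering Fb, Ab, Cb, Ebb into stacked thirds gives Fb–Ab–Cb–Ebb; the bottom of that stack, Fb, is the root.

Fb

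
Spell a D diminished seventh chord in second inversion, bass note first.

D diminished seventh is D–F–Ab–Cb. Second inversion puts the fifth (Ab) in the bass, with the remaining tones above: Ab, Cb, D, F.

Ab, Cb, D, F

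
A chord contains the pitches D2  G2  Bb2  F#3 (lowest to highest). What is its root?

The distinct letter names are D, G, Bb, F#. Arranged as a stack of thirds they read G–Bb–D–F#, so G is the root (a G minor-major seventh chord).

G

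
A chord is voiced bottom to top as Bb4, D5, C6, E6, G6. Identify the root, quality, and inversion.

C dominant ninth, third inversion

The pitch classes Bb, D, C, E, G arrange in thirds as C–E–G–Bb–D: a C dominant ninth chord.
With the seventh (Bb) in the bass, the chord is in third inversion.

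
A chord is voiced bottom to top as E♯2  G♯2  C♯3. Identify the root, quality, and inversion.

The distinct note names are E#, G#, C#. Stacked in thirds they read C#–E#–G#, which is a major triad on C#.
With the third (E#) in the bass, the chord is in first inversion (figured bass 6).

C# major, first inversion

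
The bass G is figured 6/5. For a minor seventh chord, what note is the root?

The figures 6/5 mean the third of the chord is in the bass. If G is the third of a minor seventh chord, the root is E (chord tones E–G–B–D).

E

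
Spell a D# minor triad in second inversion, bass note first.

A#, D#, F#

Spelling D# minor: D#–F#–A#. In second inversion the fifth is bass, giving A#, D#, F# from the bottom.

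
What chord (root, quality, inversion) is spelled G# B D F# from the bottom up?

Reducing to letter names: G#, B, D, F#. These stack in thirds as G#–B–D–F# — a G# half-diminished seventh chord.
The lowest note is G#, the root of the chord, so this is root position (figured bass 7).

G# half-diminished seventh, root position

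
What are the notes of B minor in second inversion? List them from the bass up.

F#, B, D

The chord tones are B–D–F#. With the fifth (F#) lowest for second inversion: F#, B, D.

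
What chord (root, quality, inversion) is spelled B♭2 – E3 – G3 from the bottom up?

E diminished, second inversion

Reducing to letter names: Bb, E, G. These stack in thirds as E–G–Bb — an E diminished triad.
The lowest note is Bb, the fifth of the chord, so this is second inversion (figured bass 6/4).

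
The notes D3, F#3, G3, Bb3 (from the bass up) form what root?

G

D, F#, G, Bb are the tones of a G minor-major seventh chord (G–Bb–D–F#), making G the root.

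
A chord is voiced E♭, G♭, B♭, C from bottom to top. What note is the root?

C

Reordering Eb, Gb, Bb, C into stacked thirds gives C–Eb–Gb–Bb; the bottom of that stack, C, is the root.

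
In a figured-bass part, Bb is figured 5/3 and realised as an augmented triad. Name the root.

The figures 5/3 mean the root of the chord is in the bass. If Bb is the root of an augmented triad, the root is Bb (chord tones Bb–D–F#).

Bb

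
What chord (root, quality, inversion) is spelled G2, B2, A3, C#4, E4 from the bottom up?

A dominant ninth, third inversion

The pitch classes G, B, A, C#, E arrange in thirds as A–C#–E–G–B: an A dominant ninth chord.
The lowest note is G, the seventh of the chord, so this is third inversion.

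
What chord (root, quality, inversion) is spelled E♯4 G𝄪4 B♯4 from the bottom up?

E# major, root position

The pitch classes E#, G##, B# arrange in thirds as E#–G##–B#: an E# major triad.
The lowest note is E#, the root of the chord, so this is root position (figured bass 5/3).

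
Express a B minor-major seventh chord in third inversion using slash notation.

Third inversion of B minor-major seventh has the seventh (A#) in the bass. As a slash chord: Bm(maj7)/A#.

Bm(maj7)/A#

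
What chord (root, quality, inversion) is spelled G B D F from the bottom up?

The pitch classes G, B, D, F arrange in thirds as G–B–D–F: a G dominant seventh chord.
With the root (G) in the bass, the chord is in root position (figured bass 7).

G dominant seventh, root position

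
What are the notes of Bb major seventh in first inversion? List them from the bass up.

Spelling Bb major seventh: Bb–D–F–A. In first inversion the third is bass, giving D, F, A, Bb from the bottom.

D, F, A, Bb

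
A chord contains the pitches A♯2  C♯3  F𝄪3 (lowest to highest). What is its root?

F##

A#, C#, F## are the tones of an F## diminished triad (F##–A#–C#), making F## the root.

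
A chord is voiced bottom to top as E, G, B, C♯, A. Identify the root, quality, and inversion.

The pitch classes E, G, B, C#, A arrange in thirds as A–C#–E–G–B: an A dominant ninth chord.
E is the fifth of A dominant ninth; fifth in the bass means second inversion.

A dominant ninth, second inversion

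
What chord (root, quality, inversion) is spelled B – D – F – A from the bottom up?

The pitch classes B, D, F, A arrange in thirds as B–D–F–A: a B half-diminished seventh chord.
B is the root of B half-diminished seventh; root in the bass means root position (figured bass 7).

B half-diminished seventh, root position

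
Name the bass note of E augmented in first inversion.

G#

E augmented is E–G#–B#. First inversion places the third in the bass: G#.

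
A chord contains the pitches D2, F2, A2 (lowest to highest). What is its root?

D

D, F, A are the tones of a D minor triad (D–F–A), making D the root.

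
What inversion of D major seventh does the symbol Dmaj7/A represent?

second inversion

Dmaj7/A means D major seventh with A in the bass. A is the fifth of D major seventh (D–F#–A–C#), so this is second inversion.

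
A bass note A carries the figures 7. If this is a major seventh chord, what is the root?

A

The figures 7 mean the root of the chord is in the bass. If A is the root of a major seventh chord, the root is A (chord tones A–C#–E–G#).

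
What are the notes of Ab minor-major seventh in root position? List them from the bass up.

Ab, Cb, Eb, G

The chord tones are Ab–Cb–Eb–G. With the root (Ab) lowest for root position: Ab, Cb, Eb, G.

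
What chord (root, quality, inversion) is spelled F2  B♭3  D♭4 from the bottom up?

The distinct note names are F, Bb, Db. Stacked in thirds they read Bb–Db–F, which is a minor triad on Bb.
F is the fifth of Bb minor; fifth in the bass means second inversion (figured bass 6/4).

Bb minor, second inversion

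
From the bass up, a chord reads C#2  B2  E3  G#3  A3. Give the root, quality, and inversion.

A major ninth, first inversion

The pitch classes C#, B, E, G#, A arrange in thirds as A–C#–E–G#–B: an A major ninth chord.
C# is the third of A major ninth; third in the bass means first inversion.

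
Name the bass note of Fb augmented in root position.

In root position the root is lowest. For Fb augmented (Fb–Ab–C) that is Fb.

Fb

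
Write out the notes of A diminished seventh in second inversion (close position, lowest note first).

Spelling A diminished seventh: A–C–Eb–Gb. In second inversion the fifth is bass, giving Eb, Gb, A, C from the bottom.

Eb, Gb, A, C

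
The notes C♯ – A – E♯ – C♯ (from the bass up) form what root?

Reordering C#, A, E# into stacked thirds gives A–C#–E#; the bottom of that stack, A, is the root.

A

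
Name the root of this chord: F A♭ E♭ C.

Reordering F, Ab, Eb, C into stacked thirds gives F–Ab–C–Eb; the bottom of that stack, F, is the root.

F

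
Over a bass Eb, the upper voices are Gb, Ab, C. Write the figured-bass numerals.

The notes Eb, Gb, Ab, C stack in thirds as Ab–C–Eb–Gb — an Ab dominant seventh chord. The bass Eb is the fifth, so this is second inversion: figured 4/3.

4/3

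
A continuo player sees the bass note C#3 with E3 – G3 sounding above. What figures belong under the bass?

5/3

The notes C#, E, G stack in thirds as C#–E–G — a C# diminished triad. The bass C# is the root, so this is root position: figured 5/3.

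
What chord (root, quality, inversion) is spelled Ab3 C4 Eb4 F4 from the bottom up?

F minor seventh, first inversion

The distinct note names are Ab, C, Eb, F. Stacked in thirds they read F–Ab–C–Eb, which is a minor seventh chord on F.
The lowest note is Ab, the third of the chord, so this is first inversion (figured bass 6/5).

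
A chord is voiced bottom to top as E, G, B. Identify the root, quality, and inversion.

E minor, root position

Reducing to letter names: E, G, B. These stack in thirds as E–G–B — an E minor triad.
E is the root of E minor; root in the bass means root position (figured bass 5/3).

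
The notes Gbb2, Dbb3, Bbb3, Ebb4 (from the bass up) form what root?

Gbb, Dbb, Bbb, Ebb are the tones of an Ebb minor seventh chord (Ebb–Gbb–Bbb–Dbb), making Ebb the root.

Ebb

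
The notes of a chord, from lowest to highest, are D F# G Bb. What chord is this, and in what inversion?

The pitch classes D, F#, G, Bb arrange in thirds as G–Bb–D–F#: a G minor-major seventh chord.
The lowest note is D, the fifth of the chord, so this is second inversion (figured bass 4/3).

G minor-major seventh, second inversion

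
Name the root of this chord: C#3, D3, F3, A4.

The distinct letter names are C#, D, F, A. Arranged as a stack of thirds they read D–F–A–C#, so D is the root (a D minor-major seventh chord).

D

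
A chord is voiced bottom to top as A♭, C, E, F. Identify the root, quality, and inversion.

F minor-major seventh, first inversion

The distinct note names are Ab, C, E, F. Stacked in thirds they read F–Ab–C–E, which is a minor-major seventh chord on F.
Ab is the third of F minor-major seventh; third in the bass means first inversion (figured bass 6/5).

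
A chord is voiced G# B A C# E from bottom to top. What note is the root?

A

The distinct letter names are G#, B, A, C#, E. Arranged as a stack of thirds they read A–C#–E–G#–B, so A is the root (an A major ninth chord).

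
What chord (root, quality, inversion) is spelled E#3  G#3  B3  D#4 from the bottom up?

E# half-diminished seventh, root position

The pitch classes E#, G#, B, D# arrange in thirds as E#–G#–B–D#: an E# half-diminished seventh chord.
With the root (E#) in the bass, the chord is in root position (figured bass 7).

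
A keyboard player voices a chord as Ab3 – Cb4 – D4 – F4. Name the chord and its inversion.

D diminished seventh, second inversion

Reducing to letter names: Ab, Cb, D, F. These stack in thirds as D–F–Ab–Cb — a D diminished seventh chord.
With the fifth (Ab) in the bass, the chord is in second inversion (figured bass 4/3).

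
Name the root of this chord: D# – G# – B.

Reordering D#, G#, B into stacked thirds gives G#–B–D#; the bottom of that stack, G#, is the root.

G#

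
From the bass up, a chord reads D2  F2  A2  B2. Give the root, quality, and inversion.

B half-diminished seventh, first inversion

The distinct note names are D, F, A, B. Stacked in thirds they read B–D–F–A, which is a half-diminished seventh chord on B.
With the third (D) in the bass, the chord is in first inversion (figured bass 6/5).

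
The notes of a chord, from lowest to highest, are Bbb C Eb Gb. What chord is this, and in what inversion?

The pitch classes Bbb, C, Eb, Gb arrange in thirds as C–Eb–Gb–Bbb: a C diminished seventh chord.
With the seventh (Bbb) in the bass, the chord is in third inversion (figured bass 4/2).

C diminished seventh, third inversion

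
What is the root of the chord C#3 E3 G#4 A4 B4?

A

The distinct letter names are C#, E, G#, A, B. Arranged as a stack of thirds they read A–C#–E–G#–B, so A is the root (an A major ninth chord).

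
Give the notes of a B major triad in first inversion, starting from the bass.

D#, F#, B

The chord tones are B–D#–F#. With the third (D#) lowest for first inversion: D#, F#, B.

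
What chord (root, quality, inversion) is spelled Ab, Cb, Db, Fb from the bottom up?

The pitch classes Ab, Cb, Db, Fb arrange in thirds as Db–Fb–Ab–Cb: a Db minor seventh chord.
Ab is the fifth of Db minor seventh; fifth in the bass means second inversion (figured bass 4/3).

Db minor seventh, second inversion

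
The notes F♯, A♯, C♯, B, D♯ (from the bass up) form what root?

B

F#, A#, C#, B, D# are the tones of a B major ninth chord (B–D#–F#–A#–C#), making B the root.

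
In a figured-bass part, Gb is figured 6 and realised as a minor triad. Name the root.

The figures 6 mean the third of the chord is in the bass. If Gb is the third of a minor triad, the root is Eb (chord tones Eb–Gb–Bb).

Eb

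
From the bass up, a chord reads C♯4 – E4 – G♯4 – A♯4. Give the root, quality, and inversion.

Reducing to letter names: C#, E, G#, A#. These stack in thirds as A#–C#–E–G# — an A# half-diminished seventh chord.
With the third (C#) in the bass, the chord is in first inversion (figured bass 6/5).

A# half-diminished seventh, first inversion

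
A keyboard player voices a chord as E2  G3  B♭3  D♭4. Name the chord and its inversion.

E diminished seventh, root position

The distinct note names are E, G, Bb, Db. Stacked in thirds they read E–G–Bb–Db, which is a diminished seventh chord on E.
E is the root of E diminished seventh; root in the bass means root position (figured bass 7).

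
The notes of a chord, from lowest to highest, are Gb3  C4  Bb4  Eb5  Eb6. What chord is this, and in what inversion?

Reducing to letter names: Gb, C, Bb, Eb. These stack in thirds as C–Eb–Gb–Bb — a C half-diminished seventh chord.
With the fifth (Gb) in the bass, the chord is in second inversion (figured bass 4/3).

C half-diminished seventh, second inversion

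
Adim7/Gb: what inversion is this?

third inversion

Adim7/Gb means A diminished seventh with Gb in the bass. Gb is the seventh of A diminished seventh (A–C–Eb–Gb), so this is third inversion.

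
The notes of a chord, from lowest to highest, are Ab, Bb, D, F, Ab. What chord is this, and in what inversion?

The pitch classes Ab, Bb, D, F arrange in thirds as Bb–D–F–Ab: a Bb dominant seventh chord.
The lowest note is Ab, the seventh of the chord, so this is third inversion (figured bass 4/2).

Bb dominant seventh, third inversion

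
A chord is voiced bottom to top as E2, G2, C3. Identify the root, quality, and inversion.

The distinct note names are E, G, C. Stacked in thirds they read C–E–G, which is a major triad on C.
E is the third of C major; third in the bass means first inversion (figured bass 6).

C major, first inversion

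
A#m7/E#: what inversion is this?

second inversion

A#m7/E# means A# minor seventh with E# in the bass. E# is the fifth of A# minor seventh (A#–C#–E#–G#), so this is second inversion.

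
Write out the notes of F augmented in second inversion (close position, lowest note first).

C#, F, A

The chord tones are F–A–C#. With the fifth (C#) lowest for second inversion: C#, F, A.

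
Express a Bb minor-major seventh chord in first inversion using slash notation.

First inversion of Bb minor-major seventh has the third (Db) in the bass. As a slash chord: Bbm(maj7)/Db.

Bbm(maj7)/Db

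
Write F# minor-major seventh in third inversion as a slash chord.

Third inversion of F# minor-major seventh has the seventh (E#) in the bass. As a slash chord: F#m(maj7)/E#.

F#m(maj7)/E#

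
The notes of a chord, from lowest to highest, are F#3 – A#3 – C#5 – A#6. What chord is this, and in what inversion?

F# major, root position

Reducing to letter names: F#, A#, C#. These stack in thirds as F#–A#–C# — an F# major triad.
With the root (F#) in the bass, the chord is in root position (figured bass 5/3).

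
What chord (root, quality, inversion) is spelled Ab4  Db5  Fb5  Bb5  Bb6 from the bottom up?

The pitch classes Ab, Db, Fb, Bb arrange in thirds as Bb–Db–Fb–Ab: a Bb half-diminished seventh chord.
Ab is the seventh of Bb half-diminished seventh; seventh in the bass means third inversion (figured bass 4/2).

Bb half-diminished seventh, third inversion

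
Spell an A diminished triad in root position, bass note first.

A, C, Eb

The chord tones are A–C–Eb. With the root (A) lowest for root position: A, C, Eb.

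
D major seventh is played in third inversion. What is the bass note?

In third inversion the seventh is lowest. For D major seventh (D–F#–A–C#) that is C#.

C#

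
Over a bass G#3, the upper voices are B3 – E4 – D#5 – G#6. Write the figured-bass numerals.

The notes G#, B, E, D# stack in thirds as E–G#–B–D# — an E major seventh chord. The bass G# is the third, so this is first inversion: figured 6/5.

6/5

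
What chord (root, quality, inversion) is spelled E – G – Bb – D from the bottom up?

The pitch classes E, G, Bb, D arrange in thirds as E–G–Bb–D: an E half-diminished seventh chord.
E is the root of E half-diminished seventh; root in the bass means root position (figured bass 7).

E half-diminished seventh, root position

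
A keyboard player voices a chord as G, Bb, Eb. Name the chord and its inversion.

Eb major, first inversion

The pitch classes G, Bb, Eb arrange in thirds as Eb–G–Bb: an Eb major triad.
G is the third of Eb major; third in the bass means first inversion (figured bass 6).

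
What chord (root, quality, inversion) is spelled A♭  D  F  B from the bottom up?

B diminished seventh, third inversion

The distinct note names are Ab, D, F, B. Stacked in thirds they read B–D–F–Ab, which is a diminished seventh chord on B.
Ab is the seventh of B diminished seventh; seventh in the bass means third inversion (figured bass 4/2).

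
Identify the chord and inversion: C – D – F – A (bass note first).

D minor seventh, third inversion

The pitch classes C, D, F, A arrange in thirds as D–F–A–C: a D minor seventh chord.
C is the seventh of D minor seventh; seventh in the bass means third inversion (figured bass 4/2).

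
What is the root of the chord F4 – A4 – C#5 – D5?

D

Reordering F, A, C#, D into stacked thirds gives D–F–A–C#; the bottom of that stack, D, is the root.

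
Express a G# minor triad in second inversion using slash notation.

Second inversion of G# minor has the fifth (D#) in the bass. As a slash chord: G#m/D#.

G#m/D#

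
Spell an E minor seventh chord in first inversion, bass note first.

E minor seventh is E–G–B–D. First inversion puts the third (G) in the bass, with the remaining tones above: G, B, D, E.

G, B, D, E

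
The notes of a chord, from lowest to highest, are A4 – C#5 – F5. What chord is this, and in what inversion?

F augmented, first inversion

The pitch classes A, C#, F arrange in thirds as F–A–C#: an F augmented triad.
A is the third of F augmented; third in the bass means first inversion (figured bass 6).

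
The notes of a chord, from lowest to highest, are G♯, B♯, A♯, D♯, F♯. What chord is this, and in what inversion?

G# dominant ninth, root position

The pitch classes G#, B#, A#, D#, F# arrange in thirds as G#–B#–D#–F#–A#: a G# dominant ninth chord.
G# is the root of G# dominant ninth; root in the bass means root position.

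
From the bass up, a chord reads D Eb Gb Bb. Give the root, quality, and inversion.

Eb minor-major seventh, third inversion

The pitch classes D, Eb, Gb, Bb arrange in thirds as Eb–Gb–Bb–D: an Eb minor-major seventh chord.
The lowest note is D, the seventh of the chord, so this is third inversion (figured bass 4/2).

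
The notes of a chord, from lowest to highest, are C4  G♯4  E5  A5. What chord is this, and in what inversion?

The distinct note names are C, G#, E, A. Stacked in thirds they read A–C–E–G#, which is a minor-major seventh chord on A.
With the third (C) in the bass, the chord is in first inversion (figured bass 6/5).

A minor-major seventh, first inversion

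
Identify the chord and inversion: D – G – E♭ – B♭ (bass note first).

The pitch classes D, G, Eb, Bb arrange in thirds as Eb–G–Bb–D: an Eb major seventh chord.
D is the seventh of Eb major seventh; seventh in the bass means third inversion (figured bass 4/2).

Eb major seventh, third inversion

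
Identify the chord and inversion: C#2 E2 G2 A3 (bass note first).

The distinct note names are C#, E, G, A. Stacked in thirds they read A–C#–E–G, which is a dominant seventh chord on A.
With the third (C#) in the bass, the chord is in first inversion (figured bass 6/5).

A dominant seventh, first inversion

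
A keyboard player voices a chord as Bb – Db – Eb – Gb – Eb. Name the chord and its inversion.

The pitch classes Bb, Db, Eb, Gb arrange in thirds as Eb–Gb–Bb–Db: an Eb minor seventh chord.
With the fifth (Bb) in the bass, the chord is in second inversion (figured bass 4/3).

Eb minor seventh, second inversion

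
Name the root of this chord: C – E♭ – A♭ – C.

Ab

Reordering C, Eb, Ab into stacked thirds gives Ab–C–Eb; the bottom of that stack, Ab, is the root.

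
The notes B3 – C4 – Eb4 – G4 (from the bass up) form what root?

C

The distinct letter names are B, C, Eb, G. Arranged as a stack of thirds they read C–Eb–G–B, so C is the root (a C minor-major seventh chord).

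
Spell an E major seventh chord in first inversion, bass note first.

G#, B, D#, E

E major seventh is E–G#–B–D#. First inversion puts the third (G#) in the bass, with the remaining tones above: G#, B, D#, E.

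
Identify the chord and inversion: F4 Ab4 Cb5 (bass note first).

F diminished, root position

Reducing to letter names: F, Ab, Cb. These stack in thirds as F–Ab–Cb — an F diminished triad.
F is the root of F diminished; root in the bass means root position (figured bass 5/3).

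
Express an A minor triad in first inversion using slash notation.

First inversion of A minor has the third (C) in the bass. As a slash chord: Am/C.

Am/C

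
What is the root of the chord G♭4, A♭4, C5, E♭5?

Reordering Gb, Ab, C, Eb into stacked thirds gives Ab–C–Eb–Gb; the bottom of that stack, Ab, is the root.

Ab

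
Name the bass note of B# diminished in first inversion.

In first inversion the third is lowest. For B# diminished (B#–D#–F#) that is D#.

D#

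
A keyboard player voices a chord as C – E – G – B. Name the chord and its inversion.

C major seventh, root position

The pitch classes C, E, G, B arrange in thirds as C–E–G–B: a C major seventh chord.
The lowest note is C, the root of the chord, so this is root position (figured bass 7).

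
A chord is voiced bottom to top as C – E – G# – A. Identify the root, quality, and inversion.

Reducing to letter names: C, E, G#, A. These stack in thirds as A–C–E–G# — an A minor-major seventh chord.
The lowest note is C, the third of the chord, so this is first inversion (figured bass 6/5).

A minor-major seventh, first inversion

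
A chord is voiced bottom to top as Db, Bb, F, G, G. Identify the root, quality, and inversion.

The distinct note names are Db, Bb, F, G. Stacked in thirds they read G–Bb–Db–F, which is a half-diminished seventh chord on G.
The lowest note is Db, the fifth of the chord, so this is second inversion (figured bass 4/3).

G half-diminished seventh, second inversion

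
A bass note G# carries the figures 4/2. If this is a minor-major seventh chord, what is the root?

The figures 4/2 mean the seventh of the chord is in the bass. If G# is the seventh of a minor-major seventh chord, the root is A (chord tones A–C–E–G#).

A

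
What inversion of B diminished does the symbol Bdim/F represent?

second inversion

Bdim/F means B diminished with F in the bass. F is the fifth of B diminished (B–D–F), so this is second inversion.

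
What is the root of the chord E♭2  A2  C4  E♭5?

A

Reordering Eb, A, C into stacked thirds gives A–C–Eb; the bottom of that stack, A, is the root.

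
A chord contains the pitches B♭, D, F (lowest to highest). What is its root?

The distinct letter names are Bb, D, F. Arranged as a stack of thirds they read Bb–D–F, so Bb is the root (a Bb major triad).

Bb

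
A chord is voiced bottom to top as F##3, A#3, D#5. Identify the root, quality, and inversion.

D# major, first inversion

The pitch classes F##, A#, D# arrange in thirds as D#–F##–A#: a D# major triad.
F## is the third of D# major; third in the bass means first inversion (figured bass 6).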